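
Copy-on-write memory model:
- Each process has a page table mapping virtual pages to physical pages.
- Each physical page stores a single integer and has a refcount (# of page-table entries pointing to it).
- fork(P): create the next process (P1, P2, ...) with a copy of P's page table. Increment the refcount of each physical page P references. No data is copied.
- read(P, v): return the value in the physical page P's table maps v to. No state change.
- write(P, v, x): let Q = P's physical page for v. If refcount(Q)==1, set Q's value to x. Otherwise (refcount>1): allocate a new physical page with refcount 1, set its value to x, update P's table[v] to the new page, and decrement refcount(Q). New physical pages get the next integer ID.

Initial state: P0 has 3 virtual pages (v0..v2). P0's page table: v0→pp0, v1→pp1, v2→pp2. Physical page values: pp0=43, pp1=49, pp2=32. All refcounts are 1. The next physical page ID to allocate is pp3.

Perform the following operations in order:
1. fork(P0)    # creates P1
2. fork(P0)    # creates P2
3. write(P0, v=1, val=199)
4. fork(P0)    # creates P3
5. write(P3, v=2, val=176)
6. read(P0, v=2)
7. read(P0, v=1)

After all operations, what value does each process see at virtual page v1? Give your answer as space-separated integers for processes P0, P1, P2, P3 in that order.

Answer: 199 49 49 199

Derivation:
Op 1: fork(P0) -> P1. 3 ppages; refcounts: pp0:2 pp1:2 pp2:2
Op 2: fork(P0) -> P2. 3 ppages; refcounts: pp0:3 pp1:3 pp2:3
Op 3: write(P0, v1, 199). refcount(pp1)=3>1 -> COPY to pp3. 4 ppages; refcounts: pp0:3 pp1:2 pp2:3 pp3:1
Op 4: fork(P0) -> P3. 4 ppages; refcounts: pp0:4 pp1:2 pp2:4 pp3:2
Op 5: write(P3, v2, 176). refcount(pp2)=4>1 -> COPY to pp4. 5 ppages; refcounts: pp0:4 pp1:2 pp2:3 pp3:2 pp4:1
Op 6: read(P0, v2) -> 32. No state change.
Op 7: read(P0, v1) -> 199. No state change.
P0: v1 -> pp3 = 199
P1: v1 -> pp1 = 49
P2: v1 -> pp1 = 49
P3: v1 -> pp3 = 199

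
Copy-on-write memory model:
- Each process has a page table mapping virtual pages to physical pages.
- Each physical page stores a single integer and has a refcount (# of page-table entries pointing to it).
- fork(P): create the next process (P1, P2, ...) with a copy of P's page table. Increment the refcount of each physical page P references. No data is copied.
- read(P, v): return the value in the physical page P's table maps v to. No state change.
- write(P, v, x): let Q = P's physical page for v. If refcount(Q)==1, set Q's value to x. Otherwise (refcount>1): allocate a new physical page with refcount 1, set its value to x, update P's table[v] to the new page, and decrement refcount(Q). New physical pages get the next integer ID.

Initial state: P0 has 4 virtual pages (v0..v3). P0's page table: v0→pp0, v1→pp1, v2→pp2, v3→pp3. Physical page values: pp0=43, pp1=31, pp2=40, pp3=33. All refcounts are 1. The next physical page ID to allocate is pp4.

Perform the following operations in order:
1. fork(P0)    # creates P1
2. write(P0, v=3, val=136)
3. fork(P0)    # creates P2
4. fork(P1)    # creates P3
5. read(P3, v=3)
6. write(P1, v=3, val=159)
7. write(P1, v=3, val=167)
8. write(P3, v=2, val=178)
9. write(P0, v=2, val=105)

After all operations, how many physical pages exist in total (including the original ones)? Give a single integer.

Op 1: fork(P0) -> P1. 4 ppages; refcounts: pp0:2 pp1:2 pp2:2 pp3:2
Op 2: write(P0, v3, 136). refcount(pp3)=2>1 -> COPY to pp4. 5 ppages; refcounts: pp0:2 pp1:2 pp2:2 pp3:1 pp4:1
Op 3: fork(P0) -> P2. 5 ppages; refcounts: pp0:3 pp1:3 pp2:3 pp3:1 pp4:2
Op 4: fork(P1) -> P3. 5 ppages; refcounts: pp0:4 pp1:4 pp2:4 pp3:2 pp4:2
Op 5: read(P3, v3) -> 33. No state change.
Op 6: write(P1, v3, 159). refcount(pp3)=2>1 -> COPY to pp5. 6 ppages; refcounts: pp0:4 pp1:4 pp2:4 pp3:1 pp4:2 pp5:1
Op 7: write(P1, v3, 167). refcount(pp5)=1 -> write in place. 6 ppages; refcounts: pp0:4 pp1:4 pp2:4 pp3:1 pp4:2 pp5:1
Op 8: write(P3, v2, 178). refcount(pp2)=4>1 -> COPY to pp6. 7 ppages; refcounts: pp0:4 pp1:4 pp2:3 pp3:1 pp4:2 pp5:1 pp6:1
Op 9: write(P0, v2, 105). refcount(pp2)=3>1 -> COPY to pp7. 8 ppages; refcounts: pp0:4 pp1:4 pp2:2 pp3:1 pp4:2 pp5:1 pp6:1 pp7:1

Answer: 8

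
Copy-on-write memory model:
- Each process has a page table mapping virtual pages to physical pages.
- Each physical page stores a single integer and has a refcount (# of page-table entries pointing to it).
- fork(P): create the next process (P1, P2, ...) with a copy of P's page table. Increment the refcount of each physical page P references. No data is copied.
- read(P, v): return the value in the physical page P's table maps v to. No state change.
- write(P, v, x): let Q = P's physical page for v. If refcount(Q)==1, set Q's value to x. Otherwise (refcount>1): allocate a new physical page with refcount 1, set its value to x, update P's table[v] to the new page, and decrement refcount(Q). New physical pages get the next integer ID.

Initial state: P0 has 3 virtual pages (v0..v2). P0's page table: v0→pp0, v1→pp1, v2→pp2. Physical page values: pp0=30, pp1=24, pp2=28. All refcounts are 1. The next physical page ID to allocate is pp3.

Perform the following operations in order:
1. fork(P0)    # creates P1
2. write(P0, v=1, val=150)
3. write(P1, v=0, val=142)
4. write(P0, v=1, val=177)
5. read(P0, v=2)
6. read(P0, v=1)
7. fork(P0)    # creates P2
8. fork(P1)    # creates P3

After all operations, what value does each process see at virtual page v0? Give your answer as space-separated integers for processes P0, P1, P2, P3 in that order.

Answer: 30 142 30 142

Derivation:
Op 1: fork(P0) -> P1. 3 ppages; refcounts: pp0:2 pp1:2 pp2:2
Op 2: write(P0, v1, 150). refcount(pp1)=2>1 -> COPY to pp3. 4 ppages; refcounts: pp0:2 pp1:1 pp2:2 pp3:1
Op 3: write(P1, v0, 142). refcount(pp0)=2>1 -> COPY to pp4. 5 ppages; refcounts: pp0:1 pp1:1 pp2:2 pp3:1 pp4:1
Op 4: write(P0, v1, 177). refcount(pp3)=1 -> write in place. 5 ppages; refcounts: pp0:1 pp1:1 pp2:2 pp3:1 pp4:1
Op 5: read(P0, v2) -> 28. No state change.
Op 6: read(P0, v1) -> 177. No state change.
Op 7: fork(P0) -> P2. 5 ppages; refcounts: pp0:2 pp1:1 pp2:3 pp3:2 pp4:1
Op 8: fork(P1) -> P3. 5 ppages; refcounts: pp0:2 pp1:2 pp2:4 pp3:2 pp4:2
P0: v0 -> pp0 = 30
P1: v0 -> pp4 = 142
P2: v0 -> pp0 = 30
P3: v0 -> pp4 = 142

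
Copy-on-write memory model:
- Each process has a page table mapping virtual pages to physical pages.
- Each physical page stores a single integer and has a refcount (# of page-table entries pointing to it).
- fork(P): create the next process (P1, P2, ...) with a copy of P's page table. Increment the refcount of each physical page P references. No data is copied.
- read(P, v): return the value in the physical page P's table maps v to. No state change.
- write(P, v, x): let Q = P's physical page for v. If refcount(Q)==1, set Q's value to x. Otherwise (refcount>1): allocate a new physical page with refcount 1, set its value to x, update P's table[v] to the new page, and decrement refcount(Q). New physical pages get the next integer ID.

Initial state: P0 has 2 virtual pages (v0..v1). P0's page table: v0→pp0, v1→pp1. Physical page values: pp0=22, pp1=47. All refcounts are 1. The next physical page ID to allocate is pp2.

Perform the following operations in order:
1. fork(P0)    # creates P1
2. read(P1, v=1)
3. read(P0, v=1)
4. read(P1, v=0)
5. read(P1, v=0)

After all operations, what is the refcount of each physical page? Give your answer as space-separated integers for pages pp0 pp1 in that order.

Answer: 2 2

Derivation:
Op 1: fork(P0) -> P1. 2 ppages; refcounts: pp0:2 pp1:2
Op 2: read(P1, v1) -> 47. No state change.
Op 3: read(P0, v1) -> 47. No state change.
Op 4: read(P1, v0) -> 22. No state change.
Op 5: read(P1, v0) -> 22. No state change.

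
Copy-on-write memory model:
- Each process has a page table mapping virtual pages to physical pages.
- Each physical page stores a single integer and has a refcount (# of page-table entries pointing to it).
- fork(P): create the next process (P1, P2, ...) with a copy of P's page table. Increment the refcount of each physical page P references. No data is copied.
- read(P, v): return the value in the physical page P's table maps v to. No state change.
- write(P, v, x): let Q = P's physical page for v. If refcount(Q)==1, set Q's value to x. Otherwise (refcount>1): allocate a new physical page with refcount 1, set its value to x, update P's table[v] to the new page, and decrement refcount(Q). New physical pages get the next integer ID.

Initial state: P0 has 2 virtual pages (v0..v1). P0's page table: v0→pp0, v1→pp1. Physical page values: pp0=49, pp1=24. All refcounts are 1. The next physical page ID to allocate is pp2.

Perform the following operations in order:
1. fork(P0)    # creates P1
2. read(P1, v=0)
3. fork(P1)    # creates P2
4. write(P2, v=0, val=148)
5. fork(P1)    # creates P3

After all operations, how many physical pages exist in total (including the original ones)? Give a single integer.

Op 1: fork(P0) -> P1. 2 ppages; refcounts: pp0:2 pp1:2
Op 2: read(P1, v0) -> 49. No state change.
Op 3: fork(P1) -> P2. 2 ppages; refcounts: pp0:3 pp1:3
Op 4: write(P2, v0, 148). refcount(pp0)=3>1 -> COPY to pp2. 3 ppages; refcounts: pp0:2 pp1:3 pp2:1
Op 5: fork(P1) -> P3. 3 ppages; refcounts: pp0:3 pp1:4 pp2:1

Answer: 3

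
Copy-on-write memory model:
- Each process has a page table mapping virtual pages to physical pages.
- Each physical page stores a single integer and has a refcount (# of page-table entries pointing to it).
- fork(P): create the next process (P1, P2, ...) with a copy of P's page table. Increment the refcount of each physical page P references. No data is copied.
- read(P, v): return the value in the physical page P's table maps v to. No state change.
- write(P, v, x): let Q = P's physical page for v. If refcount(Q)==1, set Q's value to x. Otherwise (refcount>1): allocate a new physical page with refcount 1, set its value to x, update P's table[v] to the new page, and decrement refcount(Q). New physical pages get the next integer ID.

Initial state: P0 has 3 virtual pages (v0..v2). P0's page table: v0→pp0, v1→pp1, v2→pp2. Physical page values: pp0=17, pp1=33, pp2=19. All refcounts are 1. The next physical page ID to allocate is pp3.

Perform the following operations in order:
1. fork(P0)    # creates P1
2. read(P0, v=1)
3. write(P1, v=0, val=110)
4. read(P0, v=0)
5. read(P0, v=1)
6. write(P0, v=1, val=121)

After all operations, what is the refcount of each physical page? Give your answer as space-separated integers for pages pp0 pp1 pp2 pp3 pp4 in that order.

Answer: 1 1 2 1 1

Derivation:
Op 1: fork(P0) -> P1. 3 ppages; refcounts: pp0:2 pp1:2 pp2:2
Op 2: read(P0, v1) -> 33. No state change.
Op 3: write(P1, v0, 110). refcount(pp0)=2>1 -> COPY to pp3. 4 ppages; refcounts: pp0:1 pp1:2 pp2:2 pp3:1
Op 4: read(P0, v0) -> 17. No state change.
Op 5: read(P0, v1) -> 33. No state change.
Op 6: write(P0, v1, 121). refcount(pp1)=2>1 -> COPY to pp4. 5 ppages; refcounts: pp0:1 pp1:1 pp2:2 pp3:1 pp4:1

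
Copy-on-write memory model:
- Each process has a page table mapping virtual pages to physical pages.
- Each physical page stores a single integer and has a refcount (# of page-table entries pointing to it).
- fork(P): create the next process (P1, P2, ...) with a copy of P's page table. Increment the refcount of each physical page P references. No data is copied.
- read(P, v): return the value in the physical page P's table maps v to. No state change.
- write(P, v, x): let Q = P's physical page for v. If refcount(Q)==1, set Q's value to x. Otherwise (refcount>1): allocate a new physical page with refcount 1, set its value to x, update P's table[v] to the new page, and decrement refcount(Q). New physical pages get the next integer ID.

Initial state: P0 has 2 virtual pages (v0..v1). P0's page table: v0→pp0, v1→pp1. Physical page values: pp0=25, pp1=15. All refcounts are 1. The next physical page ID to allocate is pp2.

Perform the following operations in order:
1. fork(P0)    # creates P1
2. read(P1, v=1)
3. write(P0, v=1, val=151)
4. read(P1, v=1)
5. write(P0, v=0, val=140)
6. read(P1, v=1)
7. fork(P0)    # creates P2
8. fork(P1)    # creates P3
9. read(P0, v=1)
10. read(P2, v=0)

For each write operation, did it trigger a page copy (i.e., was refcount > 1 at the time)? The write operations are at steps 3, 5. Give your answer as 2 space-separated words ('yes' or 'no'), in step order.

Op 1: fork(P0) -> P1. 2 ppages; refcounts: pp0:2 pp1:2
Op 2: read(P1, v1) -> 15. No state change.
Op 3: write(P0, v1, 151). refcount(pp1)=2>1 -> COPY to pp2. 3 ppages; refcounts: pp0:2 pp1:1 pp2:1
Op 4: read(P1, v1) -> 15. No state change.
Op 5: write(P0, v0, 140). refcount(pp0)=2>1 -> COPY to pp3. 4 ppages; refcounts: pp0:1 pp1:1 pp2:1 pp3:1
Op 6: read(P1, v1) -> 15. No state change.
Op 7: fork(P0) -> P2. 4 ppages; refcounts: pp0:1 pp1:1 pp2:2 pp3:2
Op 8: fork(P1) -> P3. 4 ppages; refcounts: pp0:2 pp1:2 pp2:2 pp3:2
Op 9: read(P0, v1) -> 151. No state change.
Op 10: read(P2, v0) -> 140. No state change.

yes yes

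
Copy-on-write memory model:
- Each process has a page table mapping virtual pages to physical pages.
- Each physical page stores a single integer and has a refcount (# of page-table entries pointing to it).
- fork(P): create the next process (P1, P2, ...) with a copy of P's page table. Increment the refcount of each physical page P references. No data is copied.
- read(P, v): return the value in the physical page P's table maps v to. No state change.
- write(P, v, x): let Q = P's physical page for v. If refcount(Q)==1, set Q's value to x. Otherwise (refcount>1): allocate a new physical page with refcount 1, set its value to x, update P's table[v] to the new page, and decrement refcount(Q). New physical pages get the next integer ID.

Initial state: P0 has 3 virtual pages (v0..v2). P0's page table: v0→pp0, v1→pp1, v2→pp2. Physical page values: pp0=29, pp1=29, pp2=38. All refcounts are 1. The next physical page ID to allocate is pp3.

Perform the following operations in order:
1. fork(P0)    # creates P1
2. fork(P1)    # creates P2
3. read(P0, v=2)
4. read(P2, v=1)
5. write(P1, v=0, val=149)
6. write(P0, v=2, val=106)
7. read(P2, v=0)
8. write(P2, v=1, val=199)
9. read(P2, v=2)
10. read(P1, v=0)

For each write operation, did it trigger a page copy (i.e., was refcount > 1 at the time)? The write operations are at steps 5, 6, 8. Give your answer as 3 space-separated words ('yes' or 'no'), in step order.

Op 1: fork(P0) -> P1. 3 ppages; refcounts: pp0:2 pp1:2 pp2:2
Op 2: fork(P1) -> P2. 3 ppages; refcounts: pp0:3 pp1:3 pp2:3
Op 3: read(P0, v2) -> 38. No state change.
Op 4: read(P2, v1) -> 29. No state change.
Op 5: write(P1, v0, 149). refcount(pp0)=3>1 -> COPY to pp3. 4 ppages; refcounts: pp0:2 pp1:3 pp2:3 pp3:1
Op 6: write(P0, v2, 106). refcount(pp2)=3>1 -> COPY to pp4. 5 ppages; refcounts: pp0:2 pp1:3 pp2:2 pp3:1 pp4:1
Op 7: read(P2, v0) -> 29. No state change.
Op 8: write(P2, v1, 199). refcount(pp1)=3>1 -> COPY to pp5. 6 ppages; refcounts: pp0:2 pp1:2 pp2:2 pp3:1 pp4:1 pp5:1
Op 9: read(P2, v2) -> 38. No state change.
Op 10: read(P1, v0) -> 149. No state change.

yes yes yes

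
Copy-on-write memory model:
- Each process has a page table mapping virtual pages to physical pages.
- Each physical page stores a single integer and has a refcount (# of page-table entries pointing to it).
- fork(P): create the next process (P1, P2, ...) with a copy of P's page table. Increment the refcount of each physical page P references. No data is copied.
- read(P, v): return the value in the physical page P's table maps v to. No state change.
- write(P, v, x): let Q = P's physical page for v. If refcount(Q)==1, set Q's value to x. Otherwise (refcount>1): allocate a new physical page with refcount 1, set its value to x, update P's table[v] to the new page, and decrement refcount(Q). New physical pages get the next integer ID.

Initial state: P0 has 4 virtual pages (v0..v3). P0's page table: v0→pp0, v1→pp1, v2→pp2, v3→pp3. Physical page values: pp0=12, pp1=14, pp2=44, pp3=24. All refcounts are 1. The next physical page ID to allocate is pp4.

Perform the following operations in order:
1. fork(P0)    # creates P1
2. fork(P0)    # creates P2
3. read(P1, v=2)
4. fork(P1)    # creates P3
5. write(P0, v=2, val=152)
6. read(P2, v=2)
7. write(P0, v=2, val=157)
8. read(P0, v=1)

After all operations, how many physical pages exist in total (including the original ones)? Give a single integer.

Op 1: fork(P0) -> P1. 4 ppages; refcounts: pp0:2 pp1:2 pp2:2 pp3:2
Op 2: fork(P0) -> P2. 4 ppages; refcounts: pp0:3 pp1:3 pp2:3 pp3:3
Op 3: read(P1, v2) -> 44. No state change.
Op 4: fork(P1) -> P3. 4 ppages; refcounts: pp0:4 pp1:4 pp2:4 pp3:4
Op 5: write(P0, v2, 152). refcount(pp2)=4>1 -> COPY to pp4. 5 ppages; refcounts: pp0:4 pp1:4 pp2:3 pp3:4 pp4:1
Op 6: read(P2, v2) -> 44. No state change.
Op 7: write(P0, v2, 157). refcount(pp4)=1 -> write in place. 5 ppages; refcounts: pp0:4 pp1:4 pp2:3 pp3:4 pp4:1
Op 8: read(P0, v1) -> 14. No state change.

Answer: 5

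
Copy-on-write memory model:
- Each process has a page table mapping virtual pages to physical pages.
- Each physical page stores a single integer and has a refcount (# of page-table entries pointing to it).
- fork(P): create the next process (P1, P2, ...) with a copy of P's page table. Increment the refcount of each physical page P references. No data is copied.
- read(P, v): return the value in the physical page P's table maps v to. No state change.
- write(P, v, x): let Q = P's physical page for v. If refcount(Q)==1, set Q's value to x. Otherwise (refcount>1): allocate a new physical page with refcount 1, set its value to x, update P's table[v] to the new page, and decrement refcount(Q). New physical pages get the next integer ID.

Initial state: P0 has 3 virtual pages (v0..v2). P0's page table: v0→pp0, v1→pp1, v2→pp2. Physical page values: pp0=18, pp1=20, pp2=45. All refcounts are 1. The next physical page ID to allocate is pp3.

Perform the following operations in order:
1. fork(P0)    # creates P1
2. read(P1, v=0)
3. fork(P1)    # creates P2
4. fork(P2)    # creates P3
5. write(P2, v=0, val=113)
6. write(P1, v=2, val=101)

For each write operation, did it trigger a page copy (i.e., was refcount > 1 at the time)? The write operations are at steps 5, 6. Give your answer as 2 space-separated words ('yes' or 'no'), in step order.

Op 1: fork(P0) -> P1. 3 ppages; refcounts: pp0:2 pp1:2 pp2:2
Op 2: read(P1, v0) -> 18. No state change.
Op 3: fork(P1) -> P2. 3 ppages; refcounts: pp0:3 pp1:3 pp2:3
Op 4: fork(P2) -> P3. 3 ppages; refcounts: pp0:4 pp1:4 pp2:4
Op 5: write(P2, v0, 113). refcount(pp0)=4>1 -> COPY to pp3. 4 ppages; refcounts: pp0:3 pp1:4 pp2:4 pp3:1
Op 6: write(P1, v2, 101). refcount(pp2)=4>1 -> COPY to pp4. 5 ppages; refcounts: pp0:3 pp1:4 pp2:3 pp3:1 pp4:1

yes yes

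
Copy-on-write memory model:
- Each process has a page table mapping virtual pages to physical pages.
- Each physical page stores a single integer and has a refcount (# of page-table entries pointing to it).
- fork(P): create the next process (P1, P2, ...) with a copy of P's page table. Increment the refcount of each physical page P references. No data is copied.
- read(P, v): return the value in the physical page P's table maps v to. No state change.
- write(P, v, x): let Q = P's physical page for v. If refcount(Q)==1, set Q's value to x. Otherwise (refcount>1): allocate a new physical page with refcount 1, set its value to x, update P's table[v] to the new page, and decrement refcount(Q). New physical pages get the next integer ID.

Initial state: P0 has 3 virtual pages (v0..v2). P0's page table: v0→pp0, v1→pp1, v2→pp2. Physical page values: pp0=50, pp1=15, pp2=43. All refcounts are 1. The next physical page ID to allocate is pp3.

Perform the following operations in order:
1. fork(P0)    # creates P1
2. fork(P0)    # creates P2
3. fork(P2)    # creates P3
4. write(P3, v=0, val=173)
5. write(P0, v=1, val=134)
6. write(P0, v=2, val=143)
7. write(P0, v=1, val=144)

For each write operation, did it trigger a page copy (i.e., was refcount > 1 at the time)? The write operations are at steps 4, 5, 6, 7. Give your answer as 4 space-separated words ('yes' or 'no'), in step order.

Op 1: fork(P0) -> P1. 3 ppages; refcounts: pp0:2 pp1:2 pp2:2
Op 2: fork(P0) -> P2. 3 ppages; refcounts: pp0:3 pp1:3 pp2:3
Op 3: fork(P2) -> P3. 3 ppages; refcounts: pp0:4 pp1:4 pp2:4
Op 4: write(P3, v0, 173). refcount(pp0)=4>1 -> COPY to pp3. 4 ppages; refcounts: pp0:3 pp1:4 pp2:4 pp3:1
Op 5: write(P0, v1, 134). refcount(pp1)=4>1 -> COPY to pp4. 5 ppages; refcounts: pp0:3 pp1:3 pp2:4 pp3:1 pp4:1
Op 6: write(P0, v2, 143). refcount(pp2)=4>1 -> COPY to pp5. 6 ppages; refcounts: pp0:3 pp1:3 pp2:3 pp3:1 pp4:1 pp5:1
Op 7: write(P0, v1, 144). refcount(pp4)=1 -> write in place. 6 ppages; refcounts: pp0:3 pp1:3 pp2:3 pp3:1 pp4:1 pp5:1

yes yes yes no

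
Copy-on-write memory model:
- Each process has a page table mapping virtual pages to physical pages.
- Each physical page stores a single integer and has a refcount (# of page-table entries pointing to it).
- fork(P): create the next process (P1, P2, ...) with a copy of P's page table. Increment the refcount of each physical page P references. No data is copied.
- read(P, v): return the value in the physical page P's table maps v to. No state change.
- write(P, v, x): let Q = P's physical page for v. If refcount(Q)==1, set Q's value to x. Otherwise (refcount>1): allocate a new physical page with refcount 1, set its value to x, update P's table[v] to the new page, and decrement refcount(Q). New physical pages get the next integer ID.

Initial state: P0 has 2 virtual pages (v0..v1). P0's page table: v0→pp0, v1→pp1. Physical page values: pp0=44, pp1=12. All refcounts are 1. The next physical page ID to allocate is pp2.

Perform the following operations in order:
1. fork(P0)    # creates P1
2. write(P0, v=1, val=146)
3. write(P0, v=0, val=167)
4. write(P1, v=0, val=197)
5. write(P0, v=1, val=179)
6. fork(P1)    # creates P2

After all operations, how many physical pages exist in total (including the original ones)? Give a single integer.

Answer: 4

Derivation:
Op 1: fork(P0) -> P1. 2 ppages; refcounts: pp0:2 pp1:2
Op 2: write(P0, v1, 146). refcount(pp1)=2>1 -> COPY to pp2. 3 ppages; refcounts: pp0:2 pp1:1 pp2:1
Op 3: write(P0, v0, 167). refcount(pp0)=2>1 -> COPY to pp3. 4 ppages; refcounts: pp0:1 pp1:1 pp2:1 pp3:1
Op 4: write(P1, v0, 197). refcount(pp0)=1 -> write in place. 4 ppages; refcounts: pp0:1 pp1:1 pp2:1 pp3:1
Op 5: write(P0, v1, 179). refcount(pp2)=1 -> write in place. 4 ppages; refcounts: pp0:1 pp1:1 pp2:1 pp3:1
Op 6: fork(P1) -> P2. 4 ppages; refcounts: pp0:2 pp1:2 pp2:1 pp3:1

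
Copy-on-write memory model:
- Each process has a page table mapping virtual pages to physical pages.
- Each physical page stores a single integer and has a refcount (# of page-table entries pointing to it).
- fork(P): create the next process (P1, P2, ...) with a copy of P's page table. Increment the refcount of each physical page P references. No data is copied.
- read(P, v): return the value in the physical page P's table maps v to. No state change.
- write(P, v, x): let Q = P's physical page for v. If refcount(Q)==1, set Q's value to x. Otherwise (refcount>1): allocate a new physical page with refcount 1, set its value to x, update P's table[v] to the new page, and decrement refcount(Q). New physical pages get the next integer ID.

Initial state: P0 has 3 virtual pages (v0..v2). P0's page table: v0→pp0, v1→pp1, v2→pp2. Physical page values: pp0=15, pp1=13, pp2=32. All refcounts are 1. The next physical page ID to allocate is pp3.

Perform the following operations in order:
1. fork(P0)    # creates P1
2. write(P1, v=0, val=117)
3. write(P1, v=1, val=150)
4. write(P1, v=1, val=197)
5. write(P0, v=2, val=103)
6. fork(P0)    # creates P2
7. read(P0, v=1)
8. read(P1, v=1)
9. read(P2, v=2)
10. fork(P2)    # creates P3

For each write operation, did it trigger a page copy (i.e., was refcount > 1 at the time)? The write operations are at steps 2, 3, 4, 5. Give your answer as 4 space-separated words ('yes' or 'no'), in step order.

Op 1: fork(P0) -> P1. 3 ppages; refcounts: pp0:2 pp1:2 pp2:2
Op 2: write(P1, v0, 117). refcount(pp0)=2>1 -> COPY to pp3. 4 ppages; refcounts: pp0:1 pp1:2 pp2:2 pp3:1
Op 3: write(P1, v1, 150). refcount(pp1)=2>1 -> COPY to pp4. 5 ppages; refcounts: pp0:1 pp1:1 pp2:2 pp3:1 pp4:1
Op 4: write(P1, v1, 197). refcount(pp4)=1 -> write in place. 5 ppages; refcounts: pp0:1 pp1:1 pp2:2 pp3:1 pp4:1
Op 5: write(P0, v2, 103). refcount(pp2)=2>1 -> COPY to pp5. 6 ppages; refcounts: pp0:1 pp1:1 pp2:1 pp3:1 pp4:1 pp5:1
Op 6: fork(P0) -> P2. 6 ppages; refcounts: pp0:2 pp1:2 pp2:1 pp3:1 pp4:1 pp5:2
Op 7: read(P0, v1) -> 13. No state change.
Op 8: read(P1, v1) -> 197. No state change.
Op 9: read(P2, v2) -> 103. No state change.
Op 10: fork(P2) -> P3. 6 ppages; refcounts: pp0:3 pp1:3 pp2:1 pp3:1 pp4:1 pp5:3

yes yes no yes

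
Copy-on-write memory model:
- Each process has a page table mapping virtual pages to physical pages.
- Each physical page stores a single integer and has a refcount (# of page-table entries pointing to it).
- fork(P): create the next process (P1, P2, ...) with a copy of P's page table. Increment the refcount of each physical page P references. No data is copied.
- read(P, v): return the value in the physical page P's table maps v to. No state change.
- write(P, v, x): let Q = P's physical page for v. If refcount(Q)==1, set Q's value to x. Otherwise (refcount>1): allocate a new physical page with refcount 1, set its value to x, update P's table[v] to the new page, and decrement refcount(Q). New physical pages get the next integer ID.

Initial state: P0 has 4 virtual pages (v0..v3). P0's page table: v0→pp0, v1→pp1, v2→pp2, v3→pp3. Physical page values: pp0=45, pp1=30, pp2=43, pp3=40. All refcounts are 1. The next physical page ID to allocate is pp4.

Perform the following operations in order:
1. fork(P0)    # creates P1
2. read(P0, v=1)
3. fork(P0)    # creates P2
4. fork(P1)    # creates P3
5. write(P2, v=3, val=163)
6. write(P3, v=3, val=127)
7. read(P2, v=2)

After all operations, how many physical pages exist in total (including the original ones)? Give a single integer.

Op 1: fork(P0) -> P1. 4 ppages; refcounts: pp0:2 pp1:2 pp2:2 pp3:2
Op 2: read(P0, v1) -> 30. No state change.
Op 3: fork(P0) -> P2. 4 ppages; refcounts: pp0:3 pp1:3 pp2:3 pp3:3
Op 4: fork(P1) -> P3. 4 ppages; refcounts: pp0:4 pp1:4 pp2:4 pp3:4
Op 5: write(P2, v3, 163). refcount(pp3)=4>1 -> COPY to pp4. 5 ppages; refcounts: pp0:4 pp1:4 pp2:4 pp3:3 pp4:1
Op 6: write(P3, v3, 127). refcount(pp3)=3>1 -> COPY to pp5. 6 ppages; refcounts: pp0:4 pp1:4 pp2:4 pp3:2 pp4:1 pp5:1
Op 7: read(P2, v2) -> 43. No state change.

Answer: 6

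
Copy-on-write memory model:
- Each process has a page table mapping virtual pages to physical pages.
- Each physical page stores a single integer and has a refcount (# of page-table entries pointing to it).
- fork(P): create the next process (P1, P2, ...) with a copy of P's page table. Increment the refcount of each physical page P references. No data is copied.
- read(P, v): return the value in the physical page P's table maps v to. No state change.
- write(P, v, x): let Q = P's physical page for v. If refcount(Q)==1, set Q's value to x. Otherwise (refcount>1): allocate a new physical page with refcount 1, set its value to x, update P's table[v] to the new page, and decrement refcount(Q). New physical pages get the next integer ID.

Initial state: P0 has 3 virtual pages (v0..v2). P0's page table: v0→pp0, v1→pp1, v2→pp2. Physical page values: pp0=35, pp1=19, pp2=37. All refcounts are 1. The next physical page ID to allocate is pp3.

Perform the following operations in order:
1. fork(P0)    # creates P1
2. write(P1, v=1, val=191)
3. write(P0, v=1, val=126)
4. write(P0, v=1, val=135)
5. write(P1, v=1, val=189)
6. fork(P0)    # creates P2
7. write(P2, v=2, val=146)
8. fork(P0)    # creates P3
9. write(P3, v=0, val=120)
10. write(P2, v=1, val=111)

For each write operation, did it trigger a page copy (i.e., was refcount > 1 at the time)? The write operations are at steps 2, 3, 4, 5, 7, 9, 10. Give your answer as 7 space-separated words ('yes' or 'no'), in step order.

Op 1: fork(P0) -> P1. 3 ppages; refcounts: pp0:2 pp1:2 pp2:2
Op 2: write(P1, v1, 191). refcount(pp1)=2>1 -> COPY to pp3. 4 ppages; refcounts: pp0:2 pp1:1 pp2:2 pp3:1
Op 3: write(P0, v1, 126). refcount(pp1)=1 -> write in place. 4 ppages; refcounts: pp0:2 pp1:1 pp2:2 pp3:1
Op 4: write(P0, v1, 135). refcount(pp1)=1 -> write in place. 4 ppages; refcounts: pp0:2 pp1:1 pp2:2 pp3:1
Op 5: write(P1, v1, 189). refcount(pp3)=1 -> write in place. 4 ppages; refcounts: pp0:2 pp1:1 pp2:2 pp3:1
Op 6: fork(P0) -> P2. 4 ppages; refcounts: pp0:3 pp1:2 pp2:3 pp3:1
Op 7: write(P2, v2, 146). refcount(pp2)=3>1 -> COPY to pp4. 5 ppages; refcounts: pp0:3 pp1:2 pp2:2 pp3:1 pp4:1
Op 8: fork(P0) -> P3. 5 ppages; refcounts: pp0:4 pp1:3 pp2:3 pp3:1 pp4:1
Op 9: write(P3, v0, 120). refcount(pp0)=4>1 -> COPY to pp5. 6 ppages; refcounts: pp0:3 pp1:3 pp2:3 pp3:1 pp4:1 pp5:1
Op 10: write(P2, v1, 111). refcount(pp1)=3>1 -> COPY to pp6. 7 ppages; refcounts: pp0:3 pp1:2 pp2:3 pp3:1 pp4:1 pp5:1 pp6:1

yes no no no yes yes yes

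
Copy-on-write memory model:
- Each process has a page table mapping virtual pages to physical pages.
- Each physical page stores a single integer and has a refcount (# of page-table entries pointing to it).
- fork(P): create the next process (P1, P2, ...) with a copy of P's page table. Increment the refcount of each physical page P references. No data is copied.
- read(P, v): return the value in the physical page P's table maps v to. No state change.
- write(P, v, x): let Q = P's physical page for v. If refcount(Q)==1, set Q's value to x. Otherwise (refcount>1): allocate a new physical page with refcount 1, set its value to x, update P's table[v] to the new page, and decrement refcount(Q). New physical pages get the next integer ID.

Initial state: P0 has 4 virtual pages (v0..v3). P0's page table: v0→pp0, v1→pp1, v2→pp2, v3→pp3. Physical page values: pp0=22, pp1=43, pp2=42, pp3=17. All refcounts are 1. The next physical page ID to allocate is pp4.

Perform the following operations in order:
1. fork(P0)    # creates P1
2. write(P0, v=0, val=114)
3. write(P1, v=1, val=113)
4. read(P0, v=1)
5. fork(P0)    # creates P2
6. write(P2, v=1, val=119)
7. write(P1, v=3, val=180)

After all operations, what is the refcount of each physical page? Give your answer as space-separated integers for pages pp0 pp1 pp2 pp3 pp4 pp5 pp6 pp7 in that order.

Op 1: fork(P0) -> P1. 4 ppages; refcounts: pp0:2 pp1:2 pp2:2 pp3:2
Op 2: write(P0, v0, 114). refcount(pp0)=2>1 -> COPY to pp4. 5 ppages; refcounts: pp0:1 pp1:2 pp2:2 pp3:2 pp4:1
Op 3: write(P1, v1, 113). refcount(pp1)=2>1 -> COPY to pp5. 6 ppages; refcounts: pp0:1 pp1:1 pp2:2 pp3:2 pp4:1 pp5:1
Op 4: read(P0, v1) -> 43. No state change.
Op 5: fork(P0) -> P2. 6 ppages; refcounts: pp0:1 pp1:2 pp2:3 pp3:3 pp4:2 pp5:1
Op 6: write(P2, v1, 119). refcount(pp1)=2>1 -> COPY to pp6. 7 ppages; refcounts: pp0:1 pp1:1 pp2:3 pp3:3 pp4:2 pp5:1 pp6:1
Op 7: write(P1, v3, 180). refcount(pp3)=3>1 -> COPY to pp7. 8 ppages; refcounts: pp0:1 pp1:1 pp2:3 pp3:2 pp4:2 pp5:1 pp6:1 pp7:1

Answer: 1 1 3 2 2 1 1 1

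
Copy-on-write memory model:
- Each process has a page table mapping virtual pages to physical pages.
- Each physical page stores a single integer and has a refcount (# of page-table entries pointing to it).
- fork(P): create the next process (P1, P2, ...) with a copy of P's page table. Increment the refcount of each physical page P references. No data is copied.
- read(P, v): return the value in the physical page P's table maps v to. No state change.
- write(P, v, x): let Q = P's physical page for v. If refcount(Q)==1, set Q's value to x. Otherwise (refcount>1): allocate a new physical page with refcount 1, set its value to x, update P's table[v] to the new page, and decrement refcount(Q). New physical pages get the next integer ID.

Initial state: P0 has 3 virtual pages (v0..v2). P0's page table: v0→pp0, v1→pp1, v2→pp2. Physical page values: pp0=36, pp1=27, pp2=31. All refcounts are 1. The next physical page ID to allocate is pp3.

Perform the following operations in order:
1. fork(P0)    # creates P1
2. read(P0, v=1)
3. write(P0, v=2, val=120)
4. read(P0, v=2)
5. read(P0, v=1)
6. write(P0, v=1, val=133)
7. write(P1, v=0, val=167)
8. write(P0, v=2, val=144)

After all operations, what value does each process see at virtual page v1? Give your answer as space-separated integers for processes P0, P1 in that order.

Op 1: fork(P0) -> P1. 3 ppages; refcounts: pp0:2 pp1:2 pp2:2
Op 2: read(P0, v1) -> 27. No state change.
Op 3: write(P0, v2, 120). refcount(pp2)=2>1 -> COPY to pp3. 4 ppages; refcounts: pp0:2 pp1:2 pp2:1 pp3:1
Op 4: read(P0, v2) -> 120. No state change.
Op 5: read(P0, v1) -> 27. No state change.
Op 6: write(P0, v1, 133). refcount(pp1)=2>1 -> COPY to pp4. 5 ppages; refcounts: pp0:2 pp1:1 pp2:1 pp3:1 pp4:1
Op 7: write(P1, v0, 167). refcount(pp0)=2>1 -> COPY to pp5. 6 ppages; refcounts: pp0:1 pp1:1 pp2:1 pp3:1 pp4:1 pp5:1
Op 8: write(P0, v2, 144). refcount(pp3)=1 -> write in place. 6 ppages; refcounts: pp0:1 pp1:1 pp2:1 pp3:1 pp4:1 pp5:1
P0: v1 -> pp4 = 133
P1: v1 -> pp1 = 27

Answer: 133 27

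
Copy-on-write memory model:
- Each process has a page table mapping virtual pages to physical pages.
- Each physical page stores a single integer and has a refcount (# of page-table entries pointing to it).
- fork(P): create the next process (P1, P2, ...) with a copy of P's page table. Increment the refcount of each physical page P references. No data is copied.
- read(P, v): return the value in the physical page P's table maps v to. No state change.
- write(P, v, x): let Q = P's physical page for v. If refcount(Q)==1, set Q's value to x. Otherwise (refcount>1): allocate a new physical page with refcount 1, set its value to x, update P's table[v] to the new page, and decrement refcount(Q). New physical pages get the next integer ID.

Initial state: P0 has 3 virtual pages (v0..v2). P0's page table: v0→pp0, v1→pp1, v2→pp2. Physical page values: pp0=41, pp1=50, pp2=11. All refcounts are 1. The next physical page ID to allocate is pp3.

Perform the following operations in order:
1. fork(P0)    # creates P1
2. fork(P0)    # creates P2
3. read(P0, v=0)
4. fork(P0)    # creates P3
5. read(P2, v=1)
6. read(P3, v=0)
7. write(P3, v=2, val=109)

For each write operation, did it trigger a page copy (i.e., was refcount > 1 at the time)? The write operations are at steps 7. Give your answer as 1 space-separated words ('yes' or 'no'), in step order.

Op 1: fork(P0) -> P1. 3 ppages; refcounts: pp0:2 pp1:2 pp2:2
Op 2: fork(P0) -> P2. 3 ppages; refcounts: pp0:3 pp1:3 pp2:3
Op 3: read(P0, v0) -> 41. No state change.
Op 4: fork(P0) -> P3. 3 ppages; refcounts: pp0:4 pp1:4 pp2:4
Op 5: read(P2, v1) -> 50. No state change.
Op 6: read(P3, v0) -> 41. No state change.
Op 7: write(P3, v2, 109). refcount(pp2)=4>1 -> COPY to pp3. 4 ppages; refcounts: pp0:4 pp1:4 pp2:3 pp3:1

yes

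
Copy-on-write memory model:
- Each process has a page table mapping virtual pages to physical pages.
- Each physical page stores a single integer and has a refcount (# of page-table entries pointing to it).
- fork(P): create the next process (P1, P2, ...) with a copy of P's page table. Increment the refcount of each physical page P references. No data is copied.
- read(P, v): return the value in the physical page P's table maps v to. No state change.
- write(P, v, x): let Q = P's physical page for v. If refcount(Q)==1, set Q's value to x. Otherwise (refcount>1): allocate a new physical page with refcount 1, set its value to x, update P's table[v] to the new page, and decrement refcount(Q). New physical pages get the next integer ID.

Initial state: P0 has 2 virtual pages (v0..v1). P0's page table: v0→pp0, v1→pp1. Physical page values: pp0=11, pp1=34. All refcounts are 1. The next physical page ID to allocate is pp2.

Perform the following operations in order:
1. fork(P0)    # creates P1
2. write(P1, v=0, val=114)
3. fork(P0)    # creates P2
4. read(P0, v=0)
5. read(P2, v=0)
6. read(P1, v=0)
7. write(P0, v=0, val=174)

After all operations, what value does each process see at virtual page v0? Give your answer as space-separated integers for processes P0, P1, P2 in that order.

Op 1: fork(P0) -> P1. 2 ppages; refcounts: pp0:2 pp1:2
Op 2: write(P1, v0, 114). refcount(pp0)=2>1 -> COPY to pp2. 3 ppages; refcounts: pp0:1 pp1:2 pp2:1
Op 3: fork(P0) -> P2. 3 ppages; refcounts: pp0:2 pp1:3 pp2:1
Op 4: read(P0, v0) -> 11. No state change.
Op 5: read(P2, v0) -> 11. No state change.
Op 6: read(P1, v0) -> 114. No state change.
Op 7: write(P0, v0, 174). refcount(pp0)=2>1 -> COPY to pp3. 4 ppages; refcounts: pp0:1 pp1:3 pp2:1 pp3:1
P0: v0 -> pp3 = 174
P1: v0 -> pp2 = 114
P2: v0 -> pp0 = 11

Answer: 174 114 11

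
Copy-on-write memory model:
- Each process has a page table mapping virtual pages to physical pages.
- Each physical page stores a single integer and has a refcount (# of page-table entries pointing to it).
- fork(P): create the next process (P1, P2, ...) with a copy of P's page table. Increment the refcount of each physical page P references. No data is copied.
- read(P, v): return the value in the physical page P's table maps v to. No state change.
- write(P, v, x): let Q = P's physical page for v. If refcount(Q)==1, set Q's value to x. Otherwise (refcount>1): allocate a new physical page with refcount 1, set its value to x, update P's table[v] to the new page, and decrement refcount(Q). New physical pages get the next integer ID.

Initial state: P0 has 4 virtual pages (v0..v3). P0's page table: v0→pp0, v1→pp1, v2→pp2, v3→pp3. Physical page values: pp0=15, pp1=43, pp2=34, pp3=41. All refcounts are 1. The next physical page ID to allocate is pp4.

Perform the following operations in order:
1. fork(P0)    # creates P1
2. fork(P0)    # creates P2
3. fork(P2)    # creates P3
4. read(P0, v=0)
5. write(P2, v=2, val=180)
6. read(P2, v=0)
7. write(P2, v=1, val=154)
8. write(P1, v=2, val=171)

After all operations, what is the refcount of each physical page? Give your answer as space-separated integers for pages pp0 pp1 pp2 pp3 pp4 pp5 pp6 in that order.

Answer: 4 3 2 4 1 1 1

Derivation:
Op 1: fork(P0) -> P1. 4 ppages; refcounts: pp0:2 pp1:2 pp2:2 pp3:2
Op 2: fork(P0) -> P2. 4 ppages; refcounts: pp0:3 pp1:3 pp2:3 pp3:3
Op 3: fork(P2) -> P3. 4 ppages; refcounts: pp0:4 pp1:4 pp2:4 pp3:4
Op 4: read(P0, v0) -> 15. No state change.
Op 5: write(P2, v2, 180). refcount(pp2)=4>1 -> COPY to pp4. 5 ppages; refcounts: pp0:4 pp1:4 pp2:3 pp3:4 pp4:1
Op 6: read(P2, v0) -> 15. No state change.
Op 7: write(P2, v1, 154). refcount(pp1)=4>1 -> COPY to pp5. 6 ppages; refcounts: pp0:4 pp1:3 pp2:3 pp3:4 pp4:1 pp5:1
Op 8: write(P1, v2, 171). refcount(pp2)=3>1 -> COPY to pp6. 7 ppages; refcounts: pp0:4 pp1:3 pp2:2 pp3:4 pp4:1 pp5:1 pp6:1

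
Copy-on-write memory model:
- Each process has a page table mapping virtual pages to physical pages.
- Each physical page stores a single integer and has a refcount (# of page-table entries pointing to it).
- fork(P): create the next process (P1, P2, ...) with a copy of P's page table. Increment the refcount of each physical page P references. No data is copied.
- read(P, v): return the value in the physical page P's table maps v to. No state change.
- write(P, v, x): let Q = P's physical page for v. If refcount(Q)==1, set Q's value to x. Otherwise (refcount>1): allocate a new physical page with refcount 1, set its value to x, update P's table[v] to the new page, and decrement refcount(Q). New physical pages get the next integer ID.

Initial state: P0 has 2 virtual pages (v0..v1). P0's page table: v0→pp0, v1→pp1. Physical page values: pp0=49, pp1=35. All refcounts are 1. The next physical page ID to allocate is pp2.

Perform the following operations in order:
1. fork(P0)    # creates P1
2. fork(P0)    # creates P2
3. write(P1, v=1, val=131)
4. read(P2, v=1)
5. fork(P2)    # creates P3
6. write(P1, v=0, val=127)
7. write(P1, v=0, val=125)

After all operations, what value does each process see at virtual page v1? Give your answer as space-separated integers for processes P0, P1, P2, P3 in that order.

Op 1: fork(P0) -> P1. 2 ppages; refcounts: pp0:2 pp1:2
Op 2: fork(P0) -> P2. 2 ppages; refcounts: pp0:3 pp1:3
Op 3: write(P1, v1, 131). refcount(pp1)=3>1 -> COPY to pp2. 3 ppages; refcounts: pp0:3 pp1:2 pp2:1
Op 4: read(P2, v1) -> 35. No state change.
Op 5: fork(P2) -> P3. 3 ppages; refcounts: pp0:4 pp1:3 pp2:1
Op 6: write(P1, v0, 127). refcount(pp0)=4>1 -> COPY to pp3. 4 ppages; refcounts: pp0:3 pp1:3 pp2:1 pp3:1
Op 7: write(P1, v0, 125). refcount(pp3)=1 -> write in place. 4 ppages; refcounts: pp0:3 pp1:3 pp2:1 pp3:1
P0: v1 -> pp1 = 35
P1: v1 -> pp2 = 131
P2: v1 -> pp1 = 35
P3: v1 -> pp1 = 35

Answer: 35 131 35 35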